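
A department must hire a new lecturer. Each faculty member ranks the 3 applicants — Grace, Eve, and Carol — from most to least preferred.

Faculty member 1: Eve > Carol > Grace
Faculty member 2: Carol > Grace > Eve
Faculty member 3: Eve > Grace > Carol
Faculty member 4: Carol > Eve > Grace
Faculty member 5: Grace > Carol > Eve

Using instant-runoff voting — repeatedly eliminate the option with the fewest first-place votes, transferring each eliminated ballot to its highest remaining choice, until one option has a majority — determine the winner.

Round 1: Eve 2, Carol 2, Grace 1. Grace has the fewest and is eliminated.
Round 2: Carol 3, Eve 2. Carol has a majority.

Carol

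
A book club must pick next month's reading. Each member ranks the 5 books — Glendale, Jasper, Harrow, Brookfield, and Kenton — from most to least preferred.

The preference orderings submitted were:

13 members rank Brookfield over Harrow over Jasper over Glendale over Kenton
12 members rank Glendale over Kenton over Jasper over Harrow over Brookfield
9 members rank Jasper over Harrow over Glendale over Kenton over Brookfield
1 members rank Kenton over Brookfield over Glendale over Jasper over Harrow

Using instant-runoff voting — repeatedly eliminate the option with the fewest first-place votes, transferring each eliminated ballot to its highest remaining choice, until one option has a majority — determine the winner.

Round 1: Brookfield 13, Glendale 12, Jasper 9, Kenton 1, Harrow 0. Harrow has the fewest and is eliminated.
Round 2: Brookfield 13, Glendale 12, Jasper 9, Kenton 1. Kenton has the fewest and is eliminated.
Round 3: Brookfield 14, Glendale 12, Jasper 9. Jasper has the fewest and is eliminated.
Round 4: Glendale 21, Brookfield 14. Glendale has a majority.

Glendale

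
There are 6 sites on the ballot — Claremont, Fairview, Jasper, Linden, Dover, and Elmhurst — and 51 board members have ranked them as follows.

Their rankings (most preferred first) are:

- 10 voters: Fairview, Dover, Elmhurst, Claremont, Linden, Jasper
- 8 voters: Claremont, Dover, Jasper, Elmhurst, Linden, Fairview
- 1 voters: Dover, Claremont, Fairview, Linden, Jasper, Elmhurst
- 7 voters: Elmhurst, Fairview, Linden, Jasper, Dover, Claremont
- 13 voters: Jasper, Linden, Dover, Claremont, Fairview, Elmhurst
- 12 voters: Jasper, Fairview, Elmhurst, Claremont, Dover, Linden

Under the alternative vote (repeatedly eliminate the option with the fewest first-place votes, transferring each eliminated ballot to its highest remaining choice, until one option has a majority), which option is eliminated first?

Round 1: Jasper 25, Fairview 10, Claremont 8, Elmhurst 7, Dover 1, Linden 0. Linden has the fewest and is eliminated.
Round 2: Jasper 25, Fairview 10, Claremont 8, Elmhurst 7, Dover 1. Dover has the fewest and is eliminated.
Round 3: Jasper 25, Fairview 10, Claremont 9, Elmhurst 7. Elmhurst has the fewest and is eliminated.
Round 4: Jasper 25, Fairview 17, Claremont 9. Claremont has the fewest and is eliminated.
Round 5: Jasper 33, Fairview 18. Jasper has a majority.

Linden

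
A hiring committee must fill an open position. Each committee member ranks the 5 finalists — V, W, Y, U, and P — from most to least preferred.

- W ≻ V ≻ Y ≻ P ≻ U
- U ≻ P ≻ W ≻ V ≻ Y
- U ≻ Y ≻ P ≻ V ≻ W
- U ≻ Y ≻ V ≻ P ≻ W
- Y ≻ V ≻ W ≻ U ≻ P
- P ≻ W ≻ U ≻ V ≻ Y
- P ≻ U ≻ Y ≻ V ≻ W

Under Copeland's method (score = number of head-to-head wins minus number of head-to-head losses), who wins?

U

Pairwise results:
  V vs W: V wins 4–3.
  V vs Y: Y wins 4–3.
  V vs U: U wins 5–2.
  V vs P: P wins 4–3.
  W vs Y: Y wins 4–3.
  W vs U: U wins 4–3.
  W vs P: P wins 5–2.
  Y vs U: U wins 5–2.
  Y vs P: Y wins 4–3.
  U vs P: U wins 4–3.
Copeland scores (wins − losses):
  V: 1 − 3 = -2
  W: 0 − 4 = -4
  Y: 3 − 1 = 2
  U: 4 − 0 = 4
  P: 2 − 2 = 0
U has the best Copeland score.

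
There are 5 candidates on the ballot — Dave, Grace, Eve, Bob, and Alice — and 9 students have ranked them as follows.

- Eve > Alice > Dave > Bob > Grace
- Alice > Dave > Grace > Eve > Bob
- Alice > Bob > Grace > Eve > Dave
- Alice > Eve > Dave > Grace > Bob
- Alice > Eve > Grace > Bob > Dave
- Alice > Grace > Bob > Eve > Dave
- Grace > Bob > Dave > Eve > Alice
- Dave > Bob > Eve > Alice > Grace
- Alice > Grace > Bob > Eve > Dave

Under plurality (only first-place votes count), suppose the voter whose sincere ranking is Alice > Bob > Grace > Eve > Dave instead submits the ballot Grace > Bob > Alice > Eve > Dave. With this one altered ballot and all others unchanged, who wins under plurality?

First-place totals with the altered ballot: Dave 1, Grace 2, Eve 1, Bob 0, Alice 5.
The winner is unchanged: still Alice.

Alice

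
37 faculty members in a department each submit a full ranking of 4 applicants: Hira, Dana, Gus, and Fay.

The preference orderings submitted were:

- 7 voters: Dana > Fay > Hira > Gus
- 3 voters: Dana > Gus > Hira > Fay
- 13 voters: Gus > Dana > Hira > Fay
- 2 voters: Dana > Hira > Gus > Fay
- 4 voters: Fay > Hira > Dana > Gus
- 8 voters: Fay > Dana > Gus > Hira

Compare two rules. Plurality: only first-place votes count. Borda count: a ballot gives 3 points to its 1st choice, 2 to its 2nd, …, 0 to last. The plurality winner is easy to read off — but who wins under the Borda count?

Plurality first-place counts: Hira 0, Dana 12, Gus 13, Fay 12 → Gus.
Borda totals: Hira 35, Dana 82, Gus 55, Fay 50 → Dana.

Dana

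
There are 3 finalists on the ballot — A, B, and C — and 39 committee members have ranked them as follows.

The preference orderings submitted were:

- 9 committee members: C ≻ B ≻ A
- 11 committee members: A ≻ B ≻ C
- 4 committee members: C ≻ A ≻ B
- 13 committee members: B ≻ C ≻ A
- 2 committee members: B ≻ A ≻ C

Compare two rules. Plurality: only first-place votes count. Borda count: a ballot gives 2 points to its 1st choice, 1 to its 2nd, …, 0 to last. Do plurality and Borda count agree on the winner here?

Yes

Plurality first-place counts: A 11, B 15, C 13 → B.
Borda totals: A 28, B 50, C 39 → B.
The two rules agree on B.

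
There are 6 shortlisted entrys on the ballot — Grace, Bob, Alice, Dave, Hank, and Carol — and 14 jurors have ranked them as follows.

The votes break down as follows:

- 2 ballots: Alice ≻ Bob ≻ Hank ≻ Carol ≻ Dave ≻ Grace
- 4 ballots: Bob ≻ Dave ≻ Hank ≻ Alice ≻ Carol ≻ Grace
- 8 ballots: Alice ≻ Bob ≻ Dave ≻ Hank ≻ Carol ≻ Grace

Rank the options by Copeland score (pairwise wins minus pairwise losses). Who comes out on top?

Pairwise results:
  Grace vs Bob: Bob wins 14–0.
  Grace vs Alice: Alice wins 14–0.
  Grace vs Dave: Dave wins 14–0.
  Grace vs Hank: Hank wins 14–0.
  Grace vs Carol: Carol wins 14–0.
  Bob vs Alice: Alice wins 10–4.
  Bob vs Dave: Bob wins 14–0.
  Bob vs Hank: Bob wins 14–0.
  Bob vs Carol: Bob wins 14–0.
  Alice vs Dave: Alice wins 10–4.
  Alice vs Hank: Alice wins 10–4.
  Alice vs Carol: Alice wins 14–0.
  Dave vs Hank: Dave wins 12–2.
  Dave vs Carol: Dave wins 12–2.
  Hank vs Carol: Hank wins 14–0.
Copeland scores (wins − losses):
  Grace: 0 − 5 = -5
  Bob: 4 − 1 = 3
  Alice: 5 − 0 = 5
  Dave: 3 − 2 = 1
  Hank: 2 − 3 = -1
  Carol: 1 − 4 = -3
Alice has the best Copeland score.

Alice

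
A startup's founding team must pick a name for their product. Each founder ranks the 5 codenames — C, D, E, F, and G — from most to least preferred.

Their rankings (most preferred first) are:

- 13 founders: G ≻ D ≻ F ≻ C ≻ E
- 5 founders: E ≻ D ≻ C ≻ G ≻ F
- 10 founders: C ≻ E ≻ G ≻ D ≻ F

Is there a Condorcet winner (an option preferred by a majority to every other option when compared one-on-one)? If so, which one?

There is no Condorcet winner

Head-to-head results (28 voters total):
C vs D: D wins 18–10.
C vs E: C wins 23–5.
C vs F: C wins 15–13.
C vs G: C wins 15–13.
D vs E: E wins 15–13.
D vs F: D wins 28–0.
D vs G: G wins 23–5.
E vs F: E wins 15–13.
E vs G: E wins 15–13.
F vs G: G wins 28–0.
No candidate beats all others: C beats E beats D beats C, a majority cycle.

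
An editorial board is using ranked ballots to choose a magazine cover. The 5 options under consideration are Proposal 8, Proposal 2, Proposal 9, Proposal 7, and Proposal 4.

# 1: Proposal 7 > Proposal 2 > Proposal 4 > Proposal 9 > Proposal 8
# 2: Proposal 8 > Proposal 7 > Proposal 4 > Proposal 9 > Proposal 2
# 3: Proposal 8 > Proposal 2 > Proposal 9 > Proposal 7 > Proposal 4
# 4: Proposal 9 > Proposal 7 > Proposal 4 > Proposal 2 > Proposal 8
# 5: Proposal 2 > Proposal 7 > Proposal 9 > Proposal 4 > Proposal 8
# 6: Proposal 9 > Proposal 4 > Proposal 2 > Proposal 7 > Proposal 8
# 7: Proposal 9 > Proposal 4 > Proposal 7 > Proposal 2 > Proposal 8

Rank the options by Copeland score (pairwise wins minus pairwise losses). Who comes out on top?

Pairwise results:
  Proposal 8 vs Proposal 2: Proposal 2 wins 5–2.
  Proposal 8 vs Proposal 9: Proposal 9 wins 5–2.
  Proposal 8 vs Proposal 7: Proposal 7 wins 5–2.
  Proposal 8 vs Proposal 4: Proposal 4 wins 5–2.
  Proposal 2 vs Proposal 9: Proposal 9 wins 4–3.
  Proposal 2 vs Proposal 7: Proposal 7 wins 4–3.
  Proposal 2 vs Proposal 4: Proposal 4 wins 4–3.
  Proposal 9 vs Proposal 7: Proposal 9 wins 4–3.
  Proposal 9 vs Proposal 4: Proposal 9 wins 5–2.
  Proposal 7 vs Proposal 4: Proposal 7 wins 5–2.
Copeland scores (wins − losses):
  Proposal 8: 0 − 4 = -4
  Proposal 2: 1 − 3 = -2
  Proposal 9: 4 − 0 = 4
  Proposal 7: 3 − 1 = 2
  Proposal 4: 2 − 2 = 0
Proposal 9 has the best Copeland score.

Proposal 9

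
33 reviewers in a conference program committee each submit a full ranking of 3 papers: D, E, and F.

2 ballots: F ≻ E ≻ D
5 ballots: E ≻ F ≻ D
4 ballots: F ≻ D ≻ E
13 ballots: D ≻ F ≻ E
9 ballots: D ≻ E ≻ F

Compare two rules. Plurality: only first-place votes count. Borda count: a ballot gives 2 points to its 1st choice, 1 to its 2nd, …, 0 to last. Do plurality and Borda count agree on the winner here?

Plurality first-place counts: D 22, E 5, F 6 → D.
Borda totals: D 48, E 21, F 30 → D.
The two rules agree on D.

Yes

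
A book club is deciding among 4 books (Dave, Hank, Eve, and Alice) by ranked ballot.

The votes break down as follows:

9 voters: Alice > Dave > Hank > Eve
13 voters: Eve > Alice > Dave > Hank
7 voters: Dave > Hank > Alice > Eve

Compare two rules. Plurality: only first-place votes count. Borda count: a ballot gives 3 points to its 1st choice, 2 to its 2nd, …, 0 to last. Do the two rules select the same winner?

No

Plurality first-place counts: Dave 7, Hank 0, Eve 13, Alice 9 → Eve.
Borda totals: Dave 52, Hank 23, Eve 39, Alice 60 → Alice.
The two rules disagree: plurality picks Eve, Borda picks Alice.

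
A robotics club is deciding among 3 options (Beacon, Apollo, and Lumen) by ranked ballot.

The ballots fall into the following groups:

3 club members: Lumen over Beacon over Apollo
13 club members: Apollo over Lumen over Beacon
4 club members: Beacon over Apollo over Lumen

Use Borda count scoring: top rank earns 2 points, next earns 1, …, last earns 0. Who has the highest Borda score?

Borda scores:
  Beacon: 3·1 + 13·0 + 4·2 = 11
  Apollo: 3·0 + 13·2 + 4·1 = 30
  Lumen: 3·2 + 13·1 + 4·0 = 19
Apollo has the highest total.

Apollo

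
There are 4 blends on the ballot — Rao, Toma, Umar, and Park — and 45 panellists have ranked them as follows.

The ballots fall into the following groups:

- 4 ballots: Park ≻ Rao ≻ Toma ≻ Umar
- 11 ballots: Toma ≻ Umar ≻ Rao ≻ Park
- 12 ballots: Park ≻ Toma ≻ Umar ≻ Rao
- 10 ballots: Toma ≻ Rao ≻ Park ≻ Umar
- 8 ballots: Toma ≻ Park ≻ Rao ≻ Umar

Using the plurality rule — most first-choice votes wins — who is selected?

First-place vote totals:
  Rao: 0
  Toma: 29
  Umar: 0
  Park: 16
Toma has the most first-place votes.

Toma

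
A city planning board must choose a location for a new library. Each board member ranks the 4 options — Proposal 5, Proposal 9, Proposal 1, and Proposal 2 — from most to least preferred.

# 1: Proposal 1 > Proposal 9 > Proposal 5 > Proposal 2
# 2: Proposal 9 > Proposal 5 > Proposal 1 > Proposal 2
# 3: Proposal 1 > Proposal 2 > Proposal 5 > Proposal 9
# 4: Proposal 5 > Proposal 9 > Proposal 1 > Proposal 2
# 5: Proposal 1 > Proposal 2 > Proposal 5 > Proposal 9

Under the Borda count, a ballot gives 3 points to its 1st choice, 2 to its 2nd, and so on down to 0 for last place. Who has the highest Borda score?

Borda scores:
  Proposal 5: 1 + 2 + 1 + 3 + 1 = 8
  Proposal 9: 2 + 3 + 0 + 2 + 0 = 7
  Proposal 1: 3 + 1 + 3 + 1 + 3 = 11
  Proposal 2: 0 + 0 + 2 + 0 + 2 = 4
Proposal 1 has the highest total.

Proposal 1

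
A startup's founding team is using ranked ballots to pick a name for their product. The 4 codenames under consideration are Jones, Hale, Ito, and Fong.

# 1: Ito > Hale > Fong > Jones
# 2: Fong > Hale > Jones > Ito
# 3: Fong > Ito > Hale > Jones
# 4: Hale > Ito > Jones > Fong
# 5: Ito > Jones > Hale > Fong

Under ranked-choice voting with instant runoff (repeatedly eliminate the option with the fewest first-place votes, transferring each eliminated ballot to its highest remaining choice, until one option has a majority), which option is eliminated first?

Round 1: Ito 2, Fong 2, Hale 1, Jones 0. Jones has the fewest and is eliminated.
Round 2: Ito 2, Fong 2, Hale 1. Hale has the fewest and is eliminated.
Round 3: Ito 3, Fong 2. Ito has a majority.

Jones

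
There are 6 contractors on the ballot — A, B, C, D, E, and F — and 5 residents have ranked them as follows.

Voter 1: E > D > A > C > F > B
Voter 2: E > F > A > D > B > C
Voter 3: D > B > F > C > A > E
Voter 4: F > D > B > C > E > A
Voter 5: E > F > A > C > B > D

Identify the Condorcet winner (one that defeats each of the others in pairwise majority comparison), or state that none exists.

Head-to-head results (5 voters total):
A vs B: A wins 3–2.
A vs C: A wins 3–2.
A vs D: D wins 3–2.
A vs E: E wins 4–1.
A vs F: F wins 4–1.
B vs C: B wins 3–2.
B vs D: D wins 4–1.
B vs E: E wins 3–2.
B vs F: F wins 4–1.
C vs D: D wins 4–1.
C vs E: E wins 3–2.
C vs F: F wins 4–1.
D vs E: E wins 3–2.
D vs F: F wins 3–2.
E vs F: E wins 3–2.
E beats each rival — A (4–1), B (3–2), C (3–2), D (3–2), F (3–2) — so E is the Condorcet winner.

E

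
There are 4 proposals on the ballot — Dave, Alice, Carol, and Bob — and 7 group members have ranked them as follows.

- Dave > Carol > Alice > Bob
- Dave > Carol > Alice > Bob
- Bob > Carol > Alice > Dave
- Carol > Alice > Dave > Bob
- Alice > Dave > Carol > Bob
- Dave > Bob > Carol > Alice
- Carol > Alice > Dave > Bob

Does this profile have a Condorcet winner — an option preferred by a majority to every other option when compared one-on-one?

Head-to-head results (7 voters total):
Dave vs Alice: Alice wins 4–3.
Dave vs Carol: Dave wins 4–3.
Dave vs Bob: Dave wins 6–1.
Alice vs Carol: Carol wins 6–1.
Alice vs Bob: Alice wins 5–2.
Carol vs Bob: Carol wins 5–2.
No candidate beats all others: Dave beats Carol beats Alice beats Dave, a majority cycle.

No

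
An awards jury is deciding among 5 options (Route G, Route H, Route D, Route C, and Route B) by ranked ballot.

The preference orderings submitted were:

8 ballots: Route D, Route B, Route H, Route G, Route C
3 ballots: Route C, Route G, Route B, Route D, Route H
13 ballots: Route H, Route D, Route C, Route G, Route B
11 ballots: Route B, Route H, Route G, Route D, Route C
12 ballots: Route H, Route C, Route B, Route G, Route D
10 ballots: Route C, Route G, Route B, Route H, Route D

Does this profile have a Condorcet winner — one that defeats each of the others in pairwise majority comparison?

Head-to-head results (57 voters total):
Route G vs Route H: Route H wins 44–13.
Route G vs Route D: Route G wins 36–21.
Route G vs Route C: Route C wins 38–19.
Route G vs Route B: Route B wins 31–26.
Route H vs Route D: Route H wins 46–11.
Route H vs Route C: Route H wins 44–13.
Route H vs Route B: Route B wins 32–25.
Route D vs Route C: Route D wins 32–25.
Route D vs Route B: Route B wins 36–21.
Route C vs Route B: Route C wins 38–19.
No candidate beats all others: Route G beats Route D beats Route C beats Route G, a majority cycle.

No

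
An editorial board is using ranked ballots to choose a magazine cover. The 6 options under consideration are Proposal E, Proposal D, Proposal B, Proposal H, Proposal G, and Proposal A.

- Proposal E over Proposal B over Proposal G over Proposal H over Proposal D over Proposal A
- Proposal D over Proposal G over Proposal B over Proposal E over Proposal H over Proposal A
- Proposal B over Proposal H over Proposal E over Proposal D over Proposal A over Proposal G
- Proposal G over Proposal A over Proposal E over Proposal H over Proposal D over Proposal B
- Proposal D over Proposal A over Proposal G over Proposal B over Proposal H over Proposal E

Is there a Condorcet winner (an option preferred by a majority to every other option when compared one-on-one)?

No

Head-to-head results (5 voters total):
Proposal E vs Proposal D: Proposal E wins 3–2.
Proposal E vs Proposal B: Proposal B wins 3–2.
Proposal E vs Proposal H: Proposal E wins 3–2.
Proposal E vs Proposal G: Proposal G wins 3–2.
Proposal E vs Proposal A: Proposal E wins 3–2.
Proposal D vs Proposal B: Proposal D wins 3–2.
Proposal D vs Proposal H: Proposal H wins 3–2.
Proposal D vs Proposal G: Proposal D wins 3–2.
Proposal D vs Proposal A: Proposal D wins 4–1.
Proposal B vs Proposal H: Proposal B wins 4–1.
Proposal B vs Proposal G: Proposal G wins 3–2.
Proposal B vs Proposal A: Proposal B wins 3–2.
Proposal H vs Proposal G: Proposal G wins 4–1.
Proposal H vs Proposal A: Proposal H wins 3–2.
Proposal G vs Proposal A: Proposal G wins 3–2.
No candidate beats all others: Proposal E beats Proposal D beats Proposal B beats Proposal E, a majority cycle.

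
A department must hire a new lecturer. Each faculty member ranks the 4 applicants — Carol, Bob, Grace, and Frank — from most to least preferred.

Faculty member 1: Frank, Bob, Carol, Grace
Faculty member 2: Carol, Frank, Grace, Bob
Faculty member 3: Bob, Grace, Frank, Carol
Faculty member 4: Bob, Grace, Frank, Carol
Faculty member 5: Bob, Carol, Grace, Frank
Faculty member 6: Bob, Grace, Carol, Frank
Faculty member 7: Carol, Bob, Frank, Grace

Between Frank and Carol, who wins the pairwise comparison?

Ballots ranking Frank above Carol: 3.
Ballots ranking Carol above Frank: 4.
Carol wins the head-to-head, 4–3.

Carol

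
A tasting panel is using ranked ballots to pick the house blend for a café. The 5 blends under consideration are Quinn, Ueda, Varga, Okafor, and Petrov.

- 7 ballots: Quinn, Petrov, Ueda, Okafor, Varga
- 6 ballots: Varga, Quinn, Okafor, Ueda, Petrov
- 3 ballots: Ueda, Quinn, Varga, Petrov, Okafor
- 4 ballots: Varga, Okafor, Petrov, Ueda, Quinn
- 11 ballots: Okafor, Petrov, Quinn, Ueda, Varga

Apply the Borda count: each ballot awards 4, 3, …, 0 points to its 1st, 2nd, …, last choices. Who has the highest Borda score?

Quinn

Borda scores:
  Quinn: 7·4 + 6·3 + 3·3 + 4·0 + 11·2 = 77
  Ueda: 7·2 + 6·1 + 3·4 + 4·1 + 11·1 = 47
  Varga: 7·0 + 6·4 + 3·2 + 4·4 + 11·0 = 46
  Okafor: 7·1 + 6·2 + 3·0 + 4·3 + 11·4 = 75
  Petrov: 7·3 + 6·0 + 3·1 + 4·2 + 11·3 = 65
Quinn has the highest total.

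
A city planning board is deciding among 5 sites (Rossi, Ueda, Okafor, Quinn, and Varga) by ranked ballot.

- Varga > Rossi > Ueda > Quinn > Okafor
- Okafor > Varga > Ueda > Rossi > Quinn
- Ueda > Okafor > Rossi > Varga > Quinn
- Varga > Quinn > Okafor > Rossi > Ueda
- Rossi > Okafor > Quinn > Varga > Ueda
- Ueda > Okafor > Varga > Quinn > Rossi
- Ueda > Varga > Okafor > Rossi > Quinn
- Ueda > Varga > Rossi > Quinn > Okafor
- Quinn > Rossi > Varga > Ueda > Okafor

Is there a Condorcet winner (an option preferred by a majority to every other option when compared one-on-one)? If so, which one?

Head-to-head results (9 voters total):
Rossi vs Ueda: Ueda wins 5–4.
Rossi vs Okafor: Okafor wins 5–4.
Rossi vs Quinn: Rossi wins 6–3.
Rossi vs Varga: Varga wins 6–3.
Ueda vs Okafor: Ueda wins 6–3.
Ueda vs Quinn: Ueda wins 6–3.
Ueda vs Varga: Varga wins 5–4.
Okafor vs Quinn: Okafor wins 5–4.
Okafor vs Varga: Varga wins 5–4.
Quinn vs Varga: Varga wins 7–2.
Varga beats each rival — Rossi (6–3), Ueda (5–4), Okafor (5–4), Quinn (7–2) — so Varga is the Condorcet winner.

Varga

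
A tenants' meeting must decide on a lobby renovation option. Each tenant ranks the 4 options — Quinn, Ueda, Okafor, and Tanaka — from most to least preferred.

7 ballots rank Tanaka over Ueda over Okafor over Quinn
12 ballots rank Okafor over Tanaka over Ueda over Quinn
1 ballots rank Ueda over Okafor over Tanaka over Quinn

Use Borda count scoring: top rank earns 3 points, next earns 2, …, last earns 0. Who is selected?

Borda scores:
  Quinn: 7·0 + 12·0 + 0 = 0
  Ueda: 7·2 + 12·1 + 3 = 29
  Okafor: 7·1 + 12·3 + 2 = 45
  Tanaka: 7·3 + 12·2 + 1 = 46
Tanaka has the highest total.

Tanaka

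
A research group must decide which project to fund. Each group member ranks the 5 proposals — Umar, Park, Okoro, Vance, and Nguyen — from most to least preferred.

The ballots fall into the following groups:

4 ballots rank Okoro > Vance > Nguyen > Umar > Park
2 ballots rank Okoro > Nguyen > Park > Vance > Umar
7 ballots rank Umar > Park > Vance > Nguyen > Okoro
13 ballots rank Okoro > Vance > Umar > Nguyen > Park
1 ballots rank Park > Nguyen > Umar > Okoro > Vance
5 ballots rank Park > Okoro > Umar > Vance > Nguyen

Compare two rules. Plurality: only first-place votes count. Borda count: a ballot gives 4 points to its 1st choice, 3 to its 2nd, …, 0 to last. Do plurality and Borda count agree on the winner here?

Yes

Plurality first-place counts: Umar 7, Park 6, Okoro 19, Vance 0, Nguyen 0 → Okoro.
Borda totals: Umar 70, Park 49, Okoro 92, Vance 72, Nguyen 37 → Okoro.
The two rules agree on Okoro.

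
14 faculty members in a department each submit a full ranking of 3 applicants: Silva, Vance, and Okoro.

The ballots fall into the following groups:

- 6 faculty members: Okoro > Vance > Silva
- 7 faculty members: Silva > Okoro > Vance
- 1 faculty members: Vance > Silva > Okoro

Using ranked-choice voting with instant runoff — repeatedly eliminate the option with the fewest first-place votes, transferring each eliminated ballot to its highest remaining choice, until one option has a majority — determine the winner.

Silva

Round 1: Silva 7, Okoro 6, Vance 1. Vance has the fewest and is eliminated.
Round 2: Silva 8, Okoro 6. Silva has a majority.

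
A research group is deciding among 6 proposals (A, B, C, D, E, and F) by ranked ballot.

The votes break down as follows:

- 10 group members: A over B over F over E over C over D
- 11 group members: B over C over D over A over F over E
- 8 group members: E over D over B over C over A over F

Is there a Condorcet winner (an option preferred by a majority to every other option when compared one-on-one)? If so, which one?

Head-to-head results (29 voters total):
A vs B: B wins 19–10.
A vs C: C wins 19–10.
A vs D: D wins 19–10.
A vs E: A wins 21–8.
A vs F: A wins 29–0.
B vs C: B wins 29–0.
B vs D: B wins 21–8.
B vs E: B wins 21–8.
B vs F: B wins 29–0.
C vs D: C wins 21–8.
C vs E: E wins 18–11.
C vs F: C wins 19–10.
D vs E: E wins 18–11.
D vs F: D wins 19–10.
E vs F: F wins 21–8.
B beats each rival — A (19–10), C (29–0), D (21–8), E (21–8), F (29–0) — so B is the Condorcet winner.

B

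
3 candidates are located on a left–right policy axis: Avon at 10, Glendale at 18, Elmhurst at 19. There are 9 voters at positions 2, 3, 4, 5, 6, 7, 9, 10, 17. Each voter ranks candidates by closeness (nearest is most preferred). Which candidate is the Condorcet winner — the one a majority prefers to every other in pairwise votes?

Avon

With single-peaked preferences on a line, the Condorcet winner is the candidate closest to the median voter.
The median voter (position 6) is closest to Avon at 10.
Check: Avon vs Glendale — voters closer to Avon: 8 of 9.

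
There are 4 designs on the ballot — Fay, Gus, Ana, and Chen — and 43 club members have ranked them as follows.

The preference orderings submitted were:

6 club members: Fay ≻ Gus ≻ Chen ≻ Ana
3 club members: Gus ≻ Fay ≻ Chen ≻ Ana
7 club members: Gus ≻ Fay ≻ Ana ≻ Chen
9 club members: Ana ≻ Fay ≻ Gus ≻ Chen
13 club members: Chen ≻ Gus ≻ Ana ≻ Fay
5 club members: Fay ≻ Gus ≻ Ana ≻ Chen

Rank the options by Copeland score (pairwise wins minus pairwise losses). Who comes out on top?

Gus

Pairwise results:
  Fay vs Gus: Gus wins 23–20.
  Fay vs Ana: Ana wins 22–21.
  Fay vs Chen: Fay wins 30–13.
  Gus vs Ana: Gus wins 34–9.
  Gus vs Chen: Gus wins 30–13.
  Ana vs Chen: Chen wins 22–21.
Copeland scores (wins − losses):
  Fay: 1 − 2 = -1
  Gus: 3 − 0 = 3
  Ana: 1 − 2 = -1
  Chen: 1 − 2 = -1
Gus has the best Copeland score.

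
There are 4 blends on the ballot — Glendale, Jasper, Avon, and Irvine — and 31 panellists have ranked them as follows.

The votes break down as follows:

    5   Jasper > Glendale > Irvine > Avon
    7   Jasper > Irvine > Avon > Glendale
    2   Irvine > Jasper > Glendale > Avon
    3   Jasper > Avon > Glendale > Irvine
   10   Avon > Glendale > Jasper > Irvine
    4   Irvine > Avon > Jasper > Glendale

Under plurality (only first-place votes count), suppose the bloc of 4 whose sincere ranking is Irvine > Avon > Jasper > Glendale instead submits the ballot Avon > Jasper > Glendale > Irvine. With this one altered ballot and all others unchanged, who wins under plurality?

Jasper

First-place totals with the altered ballot: Glendale 0, Jasper 15, Avon 14, Irvine 2.
The winner is unchanged: still Jasper.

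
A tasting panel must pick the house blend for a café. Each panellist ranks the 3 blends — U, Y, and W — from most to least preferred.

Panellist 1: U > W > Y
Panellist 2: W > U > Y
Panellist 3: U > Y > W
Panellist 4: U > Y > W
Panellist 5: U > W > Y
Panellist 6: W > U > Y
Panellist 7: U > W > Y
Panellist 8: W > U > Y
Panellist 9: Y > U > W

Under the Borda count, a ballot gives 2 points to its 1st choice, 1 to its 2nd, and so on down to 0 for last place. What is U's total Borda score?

Borda scores:
  U: 2 + 1 + 2 + 2 + 2 + 1 + 2 + 1 + 1 = 14
  Y: 0 + 0 + 1 + 1 + 0 + 0 + 0 + 0 + 2 = 4
  W: 1 + 2 + 0 + 0 + 1 + 2 + 1 + 2 + 0 = 9

14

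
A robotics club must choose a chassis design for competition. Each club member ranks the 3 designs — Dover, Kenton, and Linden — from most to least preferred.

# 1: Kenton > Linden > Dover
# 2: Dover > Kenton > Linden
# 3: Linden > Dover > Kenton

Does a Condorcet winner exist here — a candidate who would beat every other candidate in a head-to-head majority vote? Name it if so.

None — there is no Condorcet winner

Head-to-head results (3 voters total):
Dover vs Kenton: Dover wins 2–1.
Dover vs Linden: Linden wins 2–1.
Kenton vs Linden: Kenton wins 2–1.
No candidate beats all others: Dover beats Kenton beats Linden beats Dover, a majority cycle.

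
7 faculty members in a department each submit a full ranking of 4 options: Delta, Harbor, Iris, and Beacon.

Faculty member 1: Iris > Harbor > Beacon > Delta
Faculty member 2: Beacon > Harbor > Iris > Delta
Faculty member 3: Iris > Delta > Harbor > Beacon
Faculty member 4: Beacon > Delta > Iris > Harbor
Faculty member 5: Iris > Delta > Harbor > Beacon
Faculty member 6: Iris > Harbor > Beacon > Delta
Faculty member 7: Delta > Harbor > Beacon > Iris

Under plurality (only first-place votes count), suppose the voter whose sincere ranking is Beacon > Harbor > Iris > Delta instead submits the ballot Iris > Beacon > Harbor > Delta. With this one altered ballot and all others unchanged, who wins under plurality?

First-place totals with the altered ballot: Delta 1, Harbor 0, Iris 5, Beacon 1.
The winner is unchanged: still Iris.

Iris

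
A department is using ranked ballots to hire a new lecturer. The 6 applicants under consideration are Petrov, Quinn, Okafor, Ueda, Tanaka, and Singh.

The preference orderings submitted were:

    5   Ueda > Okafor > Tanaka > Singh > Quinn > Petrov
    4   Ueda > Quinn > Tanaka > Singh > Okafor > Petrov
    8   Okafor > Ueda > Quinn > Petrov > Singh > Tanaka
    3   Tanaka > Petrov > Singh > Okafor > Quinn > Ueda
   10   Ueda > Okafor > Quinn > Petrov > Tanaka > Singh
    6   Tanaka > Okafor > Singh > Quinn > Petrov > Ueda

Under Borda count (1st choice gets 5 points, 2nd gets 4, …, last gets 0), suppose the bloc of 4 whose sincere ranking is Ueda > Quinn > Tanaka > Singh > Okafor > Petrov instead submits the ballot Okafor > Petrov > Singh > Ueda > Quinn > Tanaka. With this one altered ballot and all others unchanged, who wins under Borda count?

Borda totals with the altered ballot: Petrov 70, Quinn 78, Okafor 150, Ueda 115, Tanaka 70, Singh 57.
The winner is unchanged: still Okafor.

Okafor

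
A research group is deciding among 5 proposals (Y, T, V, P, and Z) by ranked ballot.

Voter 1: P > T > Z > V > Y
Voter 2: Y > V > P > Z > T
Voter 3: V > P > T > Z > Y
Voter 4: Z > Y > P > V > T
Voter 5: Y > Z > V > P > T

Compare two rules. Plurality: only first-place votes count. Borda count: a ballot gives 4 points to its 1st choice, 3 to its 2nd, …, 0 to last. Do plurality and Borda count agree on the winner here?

Plurality first-place counts: Y 2, T 0, V 1, P 1, Z 1 → Y.
Borda totals: Y 11, T 5, V 11, P 12, Z 11 → P.
The two rules disagree: plurality picks Y, Borda picks P.

No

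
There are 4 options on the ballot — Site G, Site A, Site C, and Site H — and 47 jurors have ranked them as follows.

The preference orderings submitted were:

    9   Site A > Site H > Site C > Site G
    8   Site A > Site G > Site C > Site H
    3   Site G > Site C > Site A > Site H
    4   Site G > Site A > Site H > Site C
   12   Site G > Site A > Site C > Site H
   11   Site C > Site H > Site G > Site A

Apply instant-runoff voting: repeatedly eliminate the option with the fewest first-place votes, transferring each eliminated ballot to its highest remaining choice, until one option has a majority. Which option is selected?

Site G

Round 1: Site G 19, Site A 17, Site C 11, Site H 0. Site H has the fewest and is eliminated.
Round 2: Site G 19, Site A 17, Site C 11. Site C has the fewest and is eliminated.
Round 3: Site G 30, Site A 17. Site G has a majority.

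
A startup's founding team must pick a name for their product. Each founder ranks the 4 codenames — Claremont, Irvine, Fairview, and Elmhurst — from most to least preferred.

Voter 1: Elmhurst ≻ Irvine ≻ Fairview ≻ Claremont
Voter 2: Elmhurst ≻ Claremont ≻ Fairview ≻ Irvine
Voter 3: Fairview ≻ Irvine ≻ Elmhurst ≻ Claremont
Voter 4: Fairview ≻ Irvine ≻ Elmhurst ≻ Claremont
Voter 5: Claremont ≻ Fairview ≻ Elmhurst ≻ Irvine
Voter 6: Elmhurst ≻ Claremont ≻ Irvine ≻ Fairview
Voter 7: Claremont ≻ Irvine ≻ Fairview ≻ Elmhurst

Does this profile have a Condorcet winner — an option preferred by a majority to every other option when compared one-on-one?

No

Head-to-head results (7 voters total):
Claremont vs Irvine: Claremont wins 4–3.
Claremont vs Fairview: Claremont wins 4–3.
Claremont vs Elmhurst: Elmhurst wins 5–2.
Irvine vs Fairview: Fairview wins 4–3.
Irvine vs Elmhurst: Elmhurst wins 4–3.
Fairview vs Elmhurst: Fairview wins 4–3.
No candidate beats all others: Claremont beats Fairview beats Elmhurst beats Claremont, a majority cycle.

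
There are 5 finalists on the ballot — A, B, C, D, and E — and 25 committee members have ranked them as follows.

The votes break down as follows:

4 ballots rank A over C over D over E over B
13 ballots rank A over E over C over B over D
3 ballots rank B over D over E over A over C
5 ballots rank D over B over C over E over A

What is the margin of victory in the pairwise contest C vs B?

9

Ballots ranking C above B: 4+13 = 17.
Ballots ranking B above C: 3+5 = 8.
C wins 17–8, a margin of 9.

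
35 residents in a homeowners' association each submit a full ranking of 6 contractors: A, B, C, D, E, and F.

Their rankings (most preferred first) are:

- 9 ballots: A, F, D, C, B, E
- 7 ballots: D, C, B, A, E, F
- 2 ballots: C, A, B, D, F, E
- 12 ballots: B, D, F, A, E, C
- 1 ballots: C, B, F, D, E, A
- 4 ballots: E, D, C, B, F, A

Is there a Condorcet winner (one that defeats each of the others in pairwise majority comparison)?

Head-to-head results (35 voters total):
A vs B: B wins 24–11.
A vs C: A wins 21–14.
A vs D: D wins 24–11.
A vs E: A wins 30–5.
A vs F: A wins 18–17.
B vs C: C wins 23–12.
B vs D: D wins 20–15.
B vs E: B wins 31–4.
B vs F: B wins 26–9.
C vs D: D wins 32–3.
C vs E: C wins 19–16.
C vs F: F wins 21–14.
D vs E: D wins 31–4.
D vs F: D wins 25–10.
E vs F: F wins 24–11.
D beats each rival — A (24–11), B (20–15), C (32–3), E (31–4), F (25–10) — so D is the Condorcet winner.

Yes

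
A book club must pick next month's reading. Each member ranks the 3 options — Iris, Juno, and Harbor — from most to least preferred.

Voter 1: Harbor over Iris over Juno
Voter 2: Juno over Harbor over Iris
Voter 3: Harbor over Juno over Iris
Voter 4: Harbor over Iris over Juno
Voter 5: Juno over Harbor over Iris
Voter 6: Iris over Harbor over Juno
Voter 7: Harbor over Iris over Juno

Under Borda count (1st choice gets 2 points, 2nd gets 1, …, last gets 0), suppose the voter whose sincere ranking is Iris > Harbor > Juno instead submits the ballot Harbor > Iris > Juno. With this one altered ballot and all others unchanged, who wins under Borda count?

Harbor

Borda totals with the altered ballot: Iris 4, Juno 5, Harbor 12.
The winner is unchanged: still Harbor.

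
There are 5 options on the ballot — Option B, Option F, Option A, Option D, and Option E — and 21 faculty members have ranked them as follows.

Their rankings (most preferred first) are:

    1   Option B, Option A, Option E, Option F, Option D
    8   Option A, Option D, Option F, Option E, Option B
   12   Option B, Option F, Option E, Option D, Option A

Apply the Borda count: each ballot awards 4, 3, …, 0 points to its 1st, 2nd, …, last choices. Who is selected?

Option F

Borda scores:
  Option B: 4 + 8·0 + 12·4 = 52
  Option F: 1 + 8·2 + 12·3 = 53
  Option A: 3 + 8·4 + 12·0 = 35
  Option D: 0 + 8·3 + 12·1 = 36
  Option E: 2 + 8·1 + 12·2 = 34
Option F has the highest total.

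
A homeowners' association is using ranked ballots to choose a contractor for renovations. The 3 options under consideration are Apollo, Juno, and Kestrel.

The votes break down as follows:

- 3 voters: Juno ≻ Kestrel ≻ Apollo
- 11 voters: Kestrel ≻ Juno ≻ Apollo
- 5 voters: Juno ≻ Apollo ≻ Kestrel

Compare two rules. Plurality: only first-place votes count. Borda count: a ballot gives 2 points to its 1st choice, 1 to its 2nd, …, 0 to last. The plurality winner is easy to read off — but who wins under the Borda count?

Plurality first-place counts: Apollo 0, Juno 8, Kestrel 11 → Kestrel.
Borda totals: Apollo 5, Juno 27, Kestrel 25 → Juno.

Juno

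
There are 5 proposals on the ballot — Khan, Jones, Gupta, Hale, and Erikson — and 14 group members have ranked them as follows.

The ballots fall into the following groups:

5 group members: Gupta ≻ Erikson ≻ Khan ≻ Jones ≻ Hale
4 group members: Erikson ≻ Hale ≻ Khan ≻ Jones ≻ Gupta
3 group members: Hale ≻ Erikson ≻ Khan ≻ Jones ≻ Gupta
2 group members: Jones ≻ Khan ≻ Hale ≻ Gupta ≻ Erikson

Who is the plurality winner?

First-place vote totals:
  Khan: 0
  Jones: 2
  Gupta: 5
  Hale: 3
  Erikson: 4
Gupta has the most first-place votes.

Gupta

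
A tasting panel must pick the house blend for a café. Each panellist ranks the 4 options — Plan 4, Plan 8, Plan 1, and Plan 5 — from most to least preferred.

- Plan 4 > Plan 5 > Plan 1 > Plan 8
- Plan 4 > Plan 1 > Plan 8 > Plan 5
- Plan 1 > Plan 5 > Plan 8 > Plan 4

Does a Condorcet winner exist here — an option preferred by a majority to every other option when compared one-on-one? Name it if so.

Plan 4

Head-to-head results (3 voters total):
Plan 4 vs Plan 8: Plan 4 wins 2–1.
Plan 4 vs Plan 1: Plan 4 wins 2–1.
Plan 4 vs Plan 5: Plan 4 wins 2–1.
Plan 8 vs Plan 1: Plan 1 wins 3–0.
Plan 8 vs Plan 5: Plan 5 wins 2–1.
Plan 1 vs Plan 5: Plan 1 wins 2–1.
Plan 4 beats each rival — Plan 8 (2–1), Plan 1 (2–1), Plan 5 (2–1) — so Plan 4 is the Condorcet winner.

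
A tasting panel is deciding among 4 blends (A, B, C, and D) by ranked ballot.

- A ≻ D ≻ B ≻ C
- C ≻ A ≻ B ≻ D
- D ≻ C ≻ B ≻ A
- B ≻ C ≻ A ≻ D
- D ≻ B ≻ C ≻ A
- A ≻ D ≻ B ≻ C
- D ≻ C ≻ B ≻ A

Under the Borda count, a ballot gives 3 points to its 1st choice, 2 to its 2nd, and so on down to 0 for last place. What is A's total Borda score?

Borda scores:
  A: 3 + 2 + 0 + 1 + 0 + 3 + 0 = 9
  B: 1 + 1 + 1 + 3 + 2 + 1 + 1 = 10
  C: 0 + 3 + 2 + 2 + 1 + 0 + 2 = 10
  D: 2 + 0 + 3 + 0 + 3 + 2 + 3 = 13

9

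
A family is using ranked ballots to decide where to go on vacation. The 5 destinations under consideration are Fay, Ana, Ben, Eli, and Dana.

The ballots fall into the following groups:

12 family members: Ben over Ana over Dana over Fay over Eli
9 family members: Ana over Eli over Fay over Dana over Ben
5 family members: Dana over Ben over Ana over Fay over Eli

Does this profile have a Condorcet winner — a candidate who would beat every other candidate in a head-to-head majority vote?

No

Head-to-head results (26 voters total):
Fay vs Ana: Ana wins 26–0.
Fay vs Ben: Ben wins 17–9.
Fay vs Eli: Fay wins 17–9.
Fay vs Dana: Dana wins 17–9.
Ana vs Ben: Ben wins 17–9.
Ana vs Eli: Ana wins 26–0.
Ana vs Dana: Ana wins 21–5.
Ben vs Eli: Ben wins 17–9.
Ben vs Dana: Dana wins 14–12.
Eli vs Dana: Dana wins 17–9.
No candidate beats all others: Ana beats Dana beats Ben beats Ana, a majority cycle.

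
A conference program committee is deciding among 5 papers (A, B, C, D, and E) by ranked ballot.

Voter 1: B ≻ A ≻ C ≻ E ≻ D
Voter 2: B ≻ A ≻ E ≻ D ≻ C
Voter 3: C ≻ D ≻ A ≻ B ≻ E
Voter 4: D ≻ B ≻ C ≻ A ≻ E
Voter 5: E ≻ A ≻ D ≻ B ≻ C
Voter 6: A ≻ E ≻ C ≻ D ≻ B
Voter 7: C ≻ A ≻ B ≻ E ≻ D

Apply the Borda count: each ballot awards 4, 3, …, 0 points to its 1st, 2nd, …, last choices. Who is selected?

A

Borda scores:
  A: 3 + 3 + 2 + 1 + 3 + 4 + 3 = 19
  B: 4 + 4 + 1 + 3 + 1 + 0 + 2 = 15
  C: 2 + 0 + 4 + 2 + 0 + 2 + 4 = 14
  D: 0 + 1 + 3 + 4 + 2 + 1 + 0 = 11
  E: 1 + 2 + 0 + 0 + 4 + 3 + 1 = 11
A has the highest total.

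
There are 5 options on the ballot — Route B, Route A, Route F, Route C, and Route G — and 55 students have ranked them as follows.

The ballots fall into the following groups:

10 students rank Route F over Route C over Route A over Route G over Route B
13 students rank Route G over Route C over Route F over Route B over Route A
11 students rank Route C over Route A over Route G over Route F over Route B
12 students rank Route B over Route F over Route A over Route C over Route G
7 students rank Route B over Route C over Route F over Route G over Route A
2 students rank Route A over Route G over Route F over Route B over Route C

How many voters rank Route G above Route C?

Ballots ranking Route G above Route C: 13+2 = 15.
Ballots ranking Route C above Route G: 10+11+12+7 = 40.
So 15 of 55 voters prefer Route G to Route C.

15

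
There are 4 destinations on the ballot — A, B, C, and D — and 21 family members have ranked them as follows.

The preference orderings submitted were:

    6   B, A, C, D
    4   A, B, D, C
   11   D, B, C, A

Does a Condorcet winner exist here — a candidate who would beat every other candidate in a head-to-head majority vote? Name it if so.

Head-to-head results (21 voters total):
A vs B: B wins 17–4.
A vs C: C wins 11–10.
A vs D: D wins 11–10.
B vs C: B wins 21–0.
B vs D: D wins 11–10.
C vs D: D wins 15–6.
D beats each rival — A (11–10), B (11–10), C (15–6) — so D is the Condorcet winner.

D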